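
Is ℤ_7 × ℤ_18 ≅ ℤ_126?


Comparing ℤ_7 × ℤ_18 and ℤ_126:
gcd(7,18) = 1, so ℤ_7 × ℤ_18 ≅ ℤ_126 (CRT)

Yes, ℤ_7 × ℤ_18 ≅ ℤ_126


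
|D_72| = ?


|D_n| = 2n (n rotations and n reflections)
|D_72| = 2×72 = 144

|D_72| = 144


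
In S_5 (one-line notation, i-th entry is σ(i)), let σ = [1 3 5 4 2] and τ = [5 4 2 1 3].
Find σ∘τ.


σ∘τ: apply τ first, then σ
1 →τ 5 →σ 2
2 →τ 4 →σ 4
3 →τ 2 →σ 3
4 →τ 1 →σ 1
5 →τ 3 →σ 5

σ∘τ = [2 4 3 1 5]


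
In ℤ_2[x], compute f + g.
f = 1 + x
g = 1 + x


Add coefficients mod 2:
x^0: 1 + 1 = 0 (mod 2)
x^1: 1 + 1 = 0 (mod 2)
Result: 0

f + g = 0


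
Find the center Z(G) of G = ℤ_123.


Z(G) = {g ∈ G | gx = xg for all x ∈ G}
ℤ_123 is abelian, so Z(G) = G

Z(ℤ_123) = ℤ_123


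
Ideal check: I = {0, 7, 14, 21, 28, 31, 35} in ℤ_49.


Check ideal conditions for I = {0, 7, 14, 21, 28, 31, 35} in ℤ_49:
(1) I is an additive subgroup? No
(2) For r ∈ ℤ_49 and a ∈ I: r·a ∈ I? No  [counterexample: r=2, a=21, r·a mod 49 = 42 ∉ I]

No, I is not an ideal of ℤ_49


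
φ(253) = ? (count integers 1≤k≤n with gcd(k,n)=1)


Factor n: 253 = 11 × 23
φ(n) = n · ∏(1 - 1/p) over distinct primes p | n
φ(253) = 253 · (1 - 1/11) · (1 - 1/23) = 220

φ(253) = 220


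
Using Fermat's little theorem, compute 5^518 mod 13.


Fermat's little theorem: if p is prime and gcd(a,p)=1, then a^(p-1) ≡ 1 (mod p)
p = 13 is prime, gcd(5,13) = 1
Reduce exponent: 518 mod 12 = 2
So 5^518 ≡ 5^2 (mod 13)
5^2 mod 13 = 12

5^518 ≡ 12 (mod 13)


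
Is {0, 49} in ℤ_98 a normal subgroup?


H = {0, 49} in ℤ_98
ℤ_98 is abelian; every subgroup of an abelian group is normal

Yes, normal subgroup


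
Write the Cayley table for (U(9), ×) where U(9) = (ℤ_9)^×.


Elements: {1, 2, 4, 5, 7, 8}
Operation: multiplication mod 9
Entry (a, b) = (a × b) mod 9

Cayley table:
  | 1 | 2 | 4 | 5 | 7 | 8
1 | 1 | 2 | 4 | 5 | 7 | 8
2 | 2 | 4 | 8 | 1 | 5 | 7
4 | 4 | 8 | 7 | 2 | 1 | 5
5 | 5 | 1 | 2 | 7 | 8 | 4
7 | 7 | 5 | 1 | 8 | 4 | 2
8 | 8 | 7 | 5 | 4 | 2 | 1


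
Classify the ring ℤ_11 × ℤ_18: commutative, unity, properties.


Direct product ring; commutative with unity (1,1); but (1,0)·(0,1) = (0,0) gives zero divisors, so not an integral domain
Commutative: Yes
Integral domain: No
Has unity: Yes

ℤ_11 × ℤ_18: Commutative=Yes, Unity=Yes


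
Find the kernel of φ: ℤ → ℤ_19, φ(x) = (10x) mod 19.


Kernel = preimage of identity
ker(φ) = {x ∈ ℤ : 10x ≡ 0 (mod 19)}. gcd(10,19) = 1, so 10x ≡ 0 (mod 19) ⟺ x ≡ 0 (mod 19/1 = 19). Hence ker(φ) = 19ℤ

ker(φ) = 19ℤ


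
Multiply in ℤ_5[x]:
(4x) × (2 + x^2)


Expand and collect like terms; reduce coefficients mod 5:
x^0: 0·2 = 0 ≡ 0 (mod 5)
x^1: 0·0 + 4·2 = 8 ≡ 3 (mod 5)
x^2: 0·1 + 4·0 = 0 ≡ 0 (mod 5)
x^3: 4·1 = 4 ≡ 4 (mod 5)
Result: 3x + 4x^3

f · g = 3x + 4x^3


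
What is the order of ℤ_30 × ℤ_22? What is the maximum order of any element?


|ℤ_30 × ℤ_22| = 30 × 22 = 660
Max element order = lcm(30,22) = 330
Cyclic? No (gcd=2)

|ℤ_30×ℤ_22| = 660, max element order = 330


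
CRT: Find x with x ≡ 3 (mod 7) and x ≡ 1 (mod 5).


m₁ = 7, m₂ = 5, gcd = 1, so CRT applies. M = m₁·m₂ = 35
Let M₁ = M/m₁ = 5, M₂ = M/m₂ = 7
Find y₁ ≡ M₁⁻¹ (mod m₁): 5⁻¹ ≡ 3 (mod 7)
Find y₂ ≡ M₂⁻¹ (mod m₂): 7⁻¹ ≡ 3 (mod 5)
x = a₁·M₁·y₁ + a₂·M₂·y₂ = 3·5·3 + 1·7·3 = 66
Reduce mod 35: x ≡ 31
Check: 31 mod 7 = 3 ✓, 31 mod 5 = 1 ✓

x ≡ 31 (mod 35)


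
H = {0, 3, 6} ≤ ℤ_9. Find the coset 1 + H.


1 + H = {1 + h (mod 9) : h ∈ H}
1+0=1, 1+3=4, 1+6=7

1 + H = {1, 4, 7}


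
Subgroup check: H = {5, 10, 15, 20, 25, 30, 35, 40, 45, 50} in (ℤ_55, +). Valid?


Subgroup test for H = {5, 10, 15, 20, 25, 30, 35, 40, 45, 50} in (ℤ_55, +):
(1) 0 ∈ H? No
(2) Closure: for all a,b ∈ H, (a+b) mod 55 ∈ H? No  [counterexample: 5 + 50 = 0 ∉ H]
(3) Inverses: for all a ∈ H, -a mod 55 ∈ H? Yes

No, H is not a subgroup of ℤ_55


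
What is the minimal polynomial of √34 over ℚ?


√34 satisfies x² - 34 = 0, irreducible over ℚ since 34 is squarefree

Minimal polynomial: x² - 34


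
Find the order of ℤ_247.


ℤ_n has n elements.

|ℤ_247| = 247


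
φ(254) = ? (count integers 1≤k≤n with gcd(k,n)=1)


Factor n: 254 = 2 × 127
φ(n) = n · ∏(1 - 1/p) over distinct primes p | n
φ(254) = 254 · (1 - 1/2) · (1 - 1/127) = 126

φ(254) = 126


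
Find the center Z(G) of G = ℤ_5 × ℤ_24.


Z(G) = {g ∈ G | gx = xg for all x ∈ G}
Direct product of abelian groups is abelian, so Z(G) = G

Z(ℤ_5 × ℤ_24) = ℤ_5 × ℤ_24


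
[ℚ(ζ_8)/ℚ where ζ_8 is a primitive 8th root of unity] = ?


[ℚ(ζ_n):ℚ] = deg Φ_n(x) = φ(n). Here φ(8) = 4

[ℚ(ζ_8)/ℚ where ζ_8 is a primitive 8th root of unity] = 4


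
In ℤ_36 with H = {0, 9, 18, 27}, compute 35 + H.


35 + H = {35 + h (mod 36) : h ∈ H}
35+0=35, 35+9=8, 35+18=17, 35+27=26
35 + H = {8, 17, 26, 35} = 8 + H

35 + H = {8, 17, 26, 35}


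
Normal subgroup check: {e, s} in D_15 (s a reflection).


H = {e, s} in D_15 (s a reflection)
r·s·r⁻¹ = sr⁻² ≠ s for n ≥ 3, so {e, s} is not closed under conjugation

No, not a normal subgroup


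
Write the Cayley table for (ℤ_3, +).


Elements: {0, 1, 2}
Operation: addition mod 3
Entry (a, b) = (a + b) mod 3

Cayley table:
  | 0 | 1 | 2
0 | 0 | 1 | 2
1 | 1 | 2 | 0
2 | 2 | 0 | 1


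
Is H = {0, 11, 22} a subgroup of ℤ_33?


Subgroup test for H = {0, 11, 22} in (ℤ_33, +):
(1) 0 ∈ H? Yes
(2) Closure: for all a,b ∈ H, (a+b) mod 33 ∈ H? Yes
(3) Inverses: for all a ∈ H, -a mod 33 ∈ H? Yes

Yes, H is a subgroup of ℤ_33


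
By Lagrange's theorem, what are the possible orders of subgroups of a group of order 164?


Lagrange's theorem: |H| divides |G|
|G| = 164
Divisors of 164: 1, 2, 4, 41, 82, 164

Possible subgroup orders: {1, 2, 4, 41, 82, 164}


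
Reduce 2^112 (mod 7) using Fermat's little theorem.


Fermat's little theorem: if p is prime and gcd(a,p)=1, then a^(p-1) ≡ 1 (mod p)
p = 7 is prime, gcd(2,7) = 1
Reduce exponent: 112 mod 6 = 4
So 2^112 ≡ 2^4 (mod 7)
2^4 mod 7 = 2

2^112 ≡ 2 (mod 7)


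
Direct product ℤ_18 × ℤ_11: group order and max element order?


|ℤ_18 × ℤ_11| = 18 × 11 = 198
Max element order = lcm(18,11) = 198
Cyclic? Yes (gcd=1)

|ℤ_18×ℤ_11| = 198, max element order = 198


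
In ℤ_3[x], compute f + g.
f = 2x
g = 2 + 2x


Add coefficients mod 3:
x^0: 0 + 2 = 2 (mod 3)
x^1: 2 + 2 = 1 (mod 3)
Result: 2 + x

f + g = 2 + x


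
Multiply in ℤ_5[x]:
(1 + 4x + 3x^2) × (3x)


Expand and collect like terms; reduce coefficients mod 5:
x^0: 1·0 = 0 ≡ 0 (mod 5)
x^1: 1·3 + 4·0 = 3 ≡ 3 (mod 5)
x^2: 4·3 + 3·0 = 12 ≡ 2 (mod 5)
x^3: 3·3 = 9 ≡ 4 (mod 5)
Result: 3x + 2x^2 + 4x^3

f · g = 3x + 2x^2 + 4x^3


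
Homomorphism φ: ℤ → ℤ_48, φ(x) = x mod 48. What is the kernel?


Kernel = preimage of identity
ker(φ) = {x ∈ ℤ : x ≡ 0 (mod 48)} = 48ℤ = {0, ±48, ±96, ...}

ker(φ) = 48ℤ


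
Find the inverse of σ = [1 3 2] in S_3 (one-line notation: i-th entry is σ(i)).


To find σ⁻¹, swap domain and range:
σ(1) = 1 → σ⁻¹(1) = 1
σ(2) = 3 → σ⁻¹(3) = 2
σ(3) = 2 → σ⁻¹(2) = 3

σ⁻¹ = [1 3 2]


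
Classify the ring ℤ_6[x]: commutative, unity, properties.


ℤ_6 has zero divisors (2·3 ≡ 0), and these lift to constant zero divisors in ℤ_6[x]; so not an integral domain
Commutative: Yes
Integral domain: No
Has unity: Yes

ℤ_6[x]: Commutative=Yes, Unity=Yes


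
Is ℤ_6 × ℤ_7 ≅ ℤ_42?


Comparing ℤ_6 × ℤ_7 and ℤ_42:
gcd(6,7) = 1, so ℤ_6 × ℤ_7 ≅ ℤ_42 (CRT)

Yes, ℤ_6 × ℤ_7 ≅ ℤ_42


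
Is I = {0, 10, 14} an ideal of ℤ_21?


Check ideal conditions for I = {0, 10, 14} in ℤ_21:
(1) I is an additive subgroup? No
(2) For r ∈ ℤ_21 and a ∈ I: r·a ∈ I? No  [counterexample: r=2, a=10, r·a mod 21 = 20 ∉ I]

No, I is not an ideal of ℤ_21


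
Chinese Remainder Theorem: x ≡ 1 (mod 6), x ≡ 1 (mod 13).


m₁ = 6, m₂ = 13, gcd = 1, so CRT applies. M = m₁·m₂ = 78
Let M₁ = M/m₁ = 13, M₂ = M/m₂ = 6
Find y₁ ≡ M₁⁻¹ (mod m₁): 13⁻¹ ≡ 1 (mod 6)
Find y₂ ≡ M₂⁻¹ (mod m₂): 6⁻¹ ≡ 11 (mod 13)
x = a₁·M₁·y₁ + a₂·M₂·y₂ = 1·13·1 + 1·6·11 = 79
Reduce mod 78: x ≡ 1
Check: 1 mod 6 = 1 ✓, 1 mod 13 = 1 ✓

x ≡ 1 (mod 78)


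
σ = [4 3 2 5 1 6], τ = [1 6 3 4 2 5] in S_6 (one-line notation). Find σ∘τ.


σ∘τ: apply τ first, then σ
1 →τ 1 →σ 4
2 →τ 6 →σ 6
3 →τ 3 →σ 2
4 →τ 4 →σ 5
5 →τ 2 →σ 3
6 →τ 5 →σ 1

σ∘τ = [4 6 2 5 3 1]


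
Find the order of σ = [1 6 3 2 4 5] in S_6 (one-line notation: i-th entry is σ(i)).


Cycle decomposition: (2 6 5 4)
Cycle lengths: 4
Order = lcm(4) = 4

ord(σ) = 4


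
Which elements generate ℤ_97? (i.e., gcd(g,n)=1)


g generates ℤ_n iff gcd(g,n) = 1
Prime factors of 97: 97
Generators are g ∈ {1,...,96} not divisible by any of these primes.
Generators: {1, 2, 3, 4, 5, 6, 7, 8, 9, 10, 11, 12, 13, 14, 15, 16, 17, 18, 19, 20, 21, 22, 23, 24, 25, 26, 27, 28, 29, 30, 31, 32, 33, 34, 35, 36, 37, 38, 39, 40, 41, 42, 43, 44, 45, 46, 47, 48, 49, 50, 51, 52, 53, 54, 55, 56, 57, 58, 59, 60, 61, 62, 63, 64, 65, 66, 67, 68, 69, 70, 71, 72, 73, 74, 75, 76, 77, 78, 79, 80, 81, 82, 83, 84, 85, 86, 87, 88, 89, 90, 91, 92, 93, 94, 95, 96}
Number of generators = φ(97) = 96

Generators of ℤ_97 = {1, 2, 3, 4, 5, 6, 7, 8, 9, 10, 11, 12, 13, 14, 15, 16, 17, 18, 19, 20, 21, 22, 23, 24, 25, 26, 27, 28, 29, 30, 31, 32, 33, 34, 35, 36, 37, 38, 39, 40, 41, 42, 43, 44, 45, 46, 47, 48, 49, 50, 51, 52, 53, 54, 55, 56, 57, 58, 59, 60, 61, 62, 63, 64, 65, 66, 67, 68, 69, 70, 71, 72, 73, 74, 75, 76, 77, 78, 79, 80, 81, 82, 83, 84, 85, 86, 87, 88, 89, 90, 91, 92, 93, 94, 95, 96}


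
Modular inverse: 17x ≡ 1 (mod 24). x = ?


Use the extended Euclidean algorithm to write 1 = 17·s + 24·t; then s mod 24 is the inverse.
Euclidean algorithm:
  17 = 0·24 + 17
  24 = 1·17 + 7
  17 = 2·7 + 3
  7 = 2·3 + 1
  3 = 3·1 + 0
gcd(17,24) = 1
Back-substitution gives: 17·(-7) + 24·(5) = 1
So 17⁻¹ ≡ -7 ≡ 17 (mod 24)
Check: 17 × 17 = 289 ≡ 1 (mod 24) ✓

17⁻¹ ≡ 17 (mod 24)


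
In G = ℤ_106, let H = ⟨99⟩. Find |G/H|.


|⟨99⟩| = n / gcd(99, 106) = 106 / 1 = 106
H is normal (ℤ_106 is abelian).
|G/H| = |G| / |H| = 106 / 106 = 1

|G/H| = 1


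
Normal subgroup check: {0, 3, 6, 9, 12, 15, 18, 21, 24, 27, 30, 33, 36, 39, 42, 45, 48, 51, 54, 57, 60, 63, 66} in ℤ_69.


H = {0, 3, 6, 9, 12, 15, 18, 21, 24, 27, 30, 33, 36, 39, 42, 45, 48, 51, 54, 57, 60, 63, 66} in ℤ_69
ℤ_69 is abelian; every subgroup of an abelian group is normal

Yes, normal subgroup


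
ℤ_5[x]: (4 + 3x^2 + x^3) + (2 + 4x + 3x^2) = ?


Add coefficients mod 5:
x^0: 4 + 2 = 1 (mod 5)
x^1: 0 + 4 = 4 (mod 5)
x^2: 3 + 3 = 1 (mod 5)
x^3: 1 + 0 = 1 (mod 5)
Result: 1 + 4x + x^2 + x^3

f + g = 1 + 4x + x^2 + x^3


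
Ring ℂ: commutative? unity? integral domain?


ℂ is a field: commutative, has unity, every nonzero element is a unit (hence an integral domain)
Commutative: Yes
Integral domain: Yes
Has unity: Yes

ℂ: Commutative=Yes, Unity=Yes


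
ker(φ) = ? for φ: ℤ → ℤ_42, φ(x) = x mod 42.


Kernel = preimage of identity
ker(φ) = {x ∈ ℤ : x ≡ 0 (mod 42)} = 42ℤ = {0, ±42, ±84, ...}

ker(φ) = 42ℤ


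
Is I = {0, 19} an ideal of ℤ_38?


Check ideal conditions for I = {0, 19} in ℤ_38:
(1) I is an additive subgroup? Yes
(2) For r ∈ ℤ_38 and a ∈ I: r·a ∈ I? Yes

Yes, I is an ideal of ℤ_38


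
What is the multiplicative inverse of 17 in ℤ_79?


Use the extended Euclidean algorithm to write 1 = 17·s + 79·t; then s mod 79 is the inverse.
Euclidean algorithm:
  17 = 0·79 + 17
  79 = 4·17 + 11
  17 = 1·11 + 6
  11 = 1·6 + 5
  6 = 1·5 + 1
  5 = 5·1 + 0
gcd(17,79) = 1
Back-substitution gives: 17·(14) + 79·(-3) = 1
So 17⁻¹ ≡ 14 ≡ 14 (mod 79)
Check: 17 × 14 = 238 ≡ 1 (mod 79) ✓

17⁻¹ ≡ 14 (mod 79)


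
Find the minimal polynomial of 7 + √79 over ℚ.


Let α = 7 + √79. Then α - 7 = √79, so (α - 7)² = 79, giving α² - 14α - 30 = 0. Degree 2 and α ∉ ℚ, so this is the minimal polynomial.

Minimal polynomial: x² - 14x - 30


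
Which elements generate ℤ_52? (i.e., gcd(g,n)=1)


g generates ℤ_n iff gcd(g,n) = 1
Prime factors of 52: 2, 13
Generators are g ∈ {1,...,51} not divisible by any of these primes.
Generators: {1, 3, 5, 7, 9, 11, 15, 17, 19, 21, 23, 25, 27, 29, 31, 33, 35, 37, 41, 43, 45, 47, 49, 51}
Number of generators = φ(52) = 24

Generators of ℤ_52 = {1, 3, 5, 7, 9, 11, 15, 17, 19, 21, 23, 25, 27, 29, 31, 33, 35, 37, 41, 43, 45, 47, 49, 51}


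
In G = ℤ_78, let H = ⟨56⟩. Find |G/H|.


|⟨56⟩| = n / gcd(56, 78) = 78 / 2 = 39
H is normal (ℤ_78 is abelian).
|G/H| = |G| / |H| = 78 / 39 = 2

|G/H| = 2


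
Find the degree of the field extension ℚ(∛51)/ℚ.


∛51 has minimal polynomial x³ - 51 (irreducible over ℚ since 51 is not a perfect cube)

[ℚ(∛51)/ℚ] = 3


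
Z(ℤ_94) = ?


Z(G) = {g ∈ G | gx = xg for all x ∈ G}
ℤ_94 is abelian, so Z(G) = G

Z(ℤ_94) = ℤ_94


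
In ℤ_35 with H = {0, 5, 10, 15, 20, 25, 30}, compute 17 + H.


17 + H = {17 + h (mod 35) : h ∈ H}
17+0=17, 17+5=22, 17+10=27, 17+15=32, 17+20=2, 17+25=7, 17+30=12
17 + H = {2, 7, 12, 17, 22, 27, 32} = 2 + H

17 + H = {2, 7, 12, 17, 22, 27, 32}


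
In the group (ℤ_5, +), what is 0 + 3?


Operation: addition mod 5
0 + 3 = (a + b) mod 5 with a = 0, b = 3

0 + 3 = 3


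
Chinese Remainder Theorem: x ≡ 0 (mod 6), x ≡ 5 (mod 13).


m₁ = 6, m₂ = 13, gcd = 1, so CRT applies. M = m₁·m₂ = 78
Let M₁ = M/m₁ = 13, M₂ = M/m₂ = 6
Find y₁ ≡ M₁⁻¹ (mod m₁): 13⁻¹ ≡ 1 (mod 6)
Find y₂ ≡ M₂⁻¹ (mod m₂): 6⁻¹ ≡ 11 (mod 13)
x = a₁·M₁·y₁ + a₂·M₂·y₂ = 0·13·1 + 5·6·11 = 330
Reduce mod 78: x ≡ 18
Check: 18 mod 6 = 0 ✓, 18 mod 13 = 5 ✓

x ≡ 18 (mod 78)


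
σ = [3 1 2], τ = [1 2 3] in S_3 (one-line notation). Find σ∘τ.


σ∘τ: apply τ first, then σ
1 →τ 1 →σ 3
2 →τ 2 →σ 1
3 →τ 3 →σ 2

σ∘τ = [3 1 2]


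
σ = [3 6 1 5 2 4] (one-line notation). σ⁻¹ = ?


To find σ⁻¹, swap domain and range:
σ(1) = 3 → σ⁻¹(3) = 1
σ(2) = 6 → σ⁻¹(6) = 2
σ(3) = 1 → σ⁻¹(1) = 3
σ(4) = 5 → σ⁻¹(5) = 4
σ(5) = 2 → σ⁻¹(2) = 5
σ(6) = 4 → σ⁻¹(4) = 6

σ⁻¹ = [3 5 1 6 4 2]


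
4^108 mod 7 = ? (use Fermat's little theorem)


Fermat's little theorem: if p is prime and gcd(a,p)=1, then a^(p-1) ≡ 1 (mod p)
p = 7 is prime, gcd(4,7) = 1
Reduce exponent: 108 mod 6 = 0
So 4^108 ≡ 4^0 (mod 7)
4^0 = 1

4^108 ≡ 1 (mod 7)


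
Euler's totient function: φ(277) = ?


Factor n: 277 = 277
φ(n) = n · ∏(1 - 1/p) over distinct primes p | n
φ(277) = 277 · (1 - 1/277) = 276

φ(277) = 276


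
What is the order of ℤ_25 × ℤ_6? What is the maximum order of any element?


|ℤ_25 × ℤ_6| = 25 × 6 = 150
Max element order = lcm(25,6) = 150
Cyclic? Yes (gcd=1)

|ℤ_25×ℤ_6| = 150, max element order = 150


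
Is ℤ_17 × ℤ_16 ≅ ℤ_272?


Comparing ℤ_17 × ℤ_16 and ℤ_272:
gcd(17,16) = 1, so ℤ_17 × ℤ_16 ≅ ℤ_272 (CRT)

Yes, ℤ_17 × ℤ_16 ≅ ℤ_272


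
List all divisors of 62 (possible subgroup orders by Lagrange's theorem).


Lagrange's theorem: |H| divides |G|
|G| = 62
Divisors of 62: 1, 2, 31, 62

Possible subgroup orders: {1, 2, 31, 62}


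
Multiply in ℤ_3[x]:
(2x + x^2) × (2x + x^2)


Expand and collect like terms; reduce coefficients mod 3:
x^0: 0·0 = 0 ≡ 0 (mod 3)
x^1: 0·2 + 2·0 = 0 ≡ 0 (mod 3)
x^2: 0·1 + 2·2 + 1·0 = 4 ≡ 1 (mod 3)
x^3: 2·1 + 1·2 = 4 ≡ 1 (mod 3)
x^4: 1·1 = 1 ≡ 1 (mod 3)
Result: x^2 + x^3 + x^4

f · g = x^2 + x^3 + x^4


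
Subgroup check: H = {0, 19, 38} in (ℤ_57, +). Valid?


Subgroup test for H = {0, 19, 38} in (ℤ_57, +):
(1) 0 ∈ H? Yes
(2) Closure: for all a,b ∈ H, (a+b) mod 57 ∈ H? Yes
(3) Inverses: for all a ∈ H, -a mod 57 ∈ H? Yes

Yes, H is a subgroup of ℤ_57


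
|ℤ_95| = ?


ℤ_n has n elements.

|ℤ_95| = 95


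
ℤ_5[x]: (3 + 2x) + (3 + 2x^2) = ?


Add coefficients mod 5:
x^0: 3 + 3 = 1 (mod 5)
x^1: 2 + 0 = 2 (mod 5)
x^2: 0 + 2 = 2 (mod 5)
Result: 1 + 2x + 2x^2

f + g = 1 + 2x + 2x^2


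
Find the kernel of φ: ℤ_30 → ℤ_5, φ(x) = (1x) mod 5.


Kernel = preimage of identity
ker(φ) = {x ∈ ℤ_30 : 1x ≡ 0 (mod 5)}. Since 5 | 30, φ is well-defined. The kernel is the cyclic subgroup ⟨5⟩ of ℤ_30 (order 6), i.e. {0, 5, 10, 15, 20, 25}

ker(φ) = {0, 5, 10, 15, 20, 25}


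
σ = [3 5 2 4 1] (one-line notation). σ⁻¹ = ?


To find σ⁻¹, swap domain and range:
σ(1) = 3 → σ⁻¹(3) = 1
σ(2) = 5 → σ⁻¹(5) = 2
σ(3) = 2 → σ⁻¹(2) = 3
σ(4) = 4 → σ⁻¹(4) = 4
σ(5) = 1 → σ⁻¹(1) = 5

σ⁻¹ = [5 3 1 4 2]


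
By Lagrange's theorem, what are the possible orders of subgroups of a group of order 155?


Lagrange's theorem: |H| divides |G|
|G| = 155
Divisors of 155: 1, 5, 31, 155

Possible subgroup orders: {1, 5, 31, 155}


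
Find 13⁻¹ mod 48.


Use the extended Euclidean algorithm to write 1 = 13·s + 48·t; then s mod 48 is the inverse.
Euclidean algorithm:
  13 = 0·48 + 13
  48 = 3·13 + 9
  13 = 1·9 + 4
  9 = 2·4 + 1
  4 = 4·1 + 0
gcd(13,48) = 1
Back-substitution gives: 13·(-11) + 48·(3) = 1
So 13⁻¹ ≡ -11 ≡ 37 (mod 48)
Check: 13 × 37 = 481 ≡ 1 (mod 48) ✓

13⁻¹ ≡ 37 (mod 48)


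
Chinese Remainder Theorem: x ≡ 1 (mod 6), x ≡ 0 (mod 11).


m₁ = 6, m₂ = 11, gcd = 1, so CRT applies. M = m₁·m₂ = 66
Let M₁ = M/m₁ = 11, M₂ = M/m₂ = 6
Find y₁ ≡ M₁⁻¹ (mod m₁): 11⁻¹ ≡ 5 (mod 6)
Find y₂ ≡ M₂⁻¹ (mod m₂): 6⁻¹ ≡ 2 (mod 11)
x = a₁·M₁·y₁ + a₂·M₂·y₂ = 1·11·5 + 0·6·2 = 55
Reduce mod 66: x ≡ 55
Check: 55 mod 6 = 1 ✓, 55 mod 11 = 0 ✓

x ≡ 55 (mod 66)


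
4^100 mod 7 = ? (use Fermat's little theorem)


Fermat's little theorem: if p is prime and gcd(a,p)=1, then a^(p-1) ≡ 1 (mod p)
p = 7 is prime, gcd(4,7) = 1
Reduce exponent: 100 mod 6 = 4
So 4^100 ≡ 4^4 (mod 7)
4^4 mod 7 = 4

4^100 ≡ 4 (mod 7)


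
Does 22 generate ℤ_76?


g generates ℤ_n iff gcd(g, n) = 1
gcd(22, 76) = 2
Since gcd = 2 ≠ 1, ⟨22⟩ has order 38 < 76, so 22 is not a generator.

No, 22 does not generate ℤ_76


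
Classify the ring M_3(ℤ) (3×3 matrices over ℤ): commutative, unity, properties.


Matrix multiplication is non-commutative for n ≥ 2; the identity matrix I is the unity; singular matrices give zero divisors, so not an integral domain
Commutative: No
Integral domain: No
Has unity: Yes

M_3(ℤ) (3×3 matrices over ℤ): Commutative=No, Unity=Yes


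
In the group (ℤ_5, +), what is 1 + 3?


Operation: addition mod 5
1 + 3 = (a + b) mod 5 with a = 1, b = 3

1 + 3 = 4


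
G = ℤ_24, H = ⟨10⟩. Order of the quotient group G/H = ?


|⟨10⟩| = n / gcd(10, 24) = 24 / 2 = 12
H is normal (ℤ_24 is abelian).
|G/H| = |G| / |H| = 24 / 12 = 2

|G/H| = 2


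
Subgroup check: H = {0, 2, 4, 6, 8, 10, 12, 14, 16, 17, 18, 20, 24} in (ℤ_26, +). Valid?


Subgroup test for H = {0, 2, 4, 6, 8, 10, 12, 14, 16, 17, 18, 20, 24} in (ℤ_26, +):
(1) 0 ∈ H? Yes
(2) Closure: for all a,b ∈ H, (a+b) mod 26 ∈ H? No  [counterexample: 2 + 17 = 19 ∉ H]
(3) Inverses: for all a ∈ H, -a mod 26 ∈ H? No

No, H is not a subgroup of ℤ_26


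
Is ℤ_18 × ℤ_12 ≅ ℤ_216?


Comparing ℤ_18 × ℤ_12 and ℤ_216:
gcd(18,12) = 6 ≠ 1. Max element order in ℤ_18×ℤ_12 is lcm(18,12) = 36 < 216, so it has no element of order 216

No, ℤ_18 × ℤ_12 ≇ ℤ_216


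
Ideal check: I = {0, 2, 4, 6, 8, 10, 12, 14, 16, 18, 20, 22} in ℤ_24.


Check ideal conditions for I = {0, 2, 4, 6, 8, 10, 12, 14, 16, 18, 20, 22} in ℤ_24:
(1) I is an additive subgroup? Yes
(2) For r ∈ ℤ_24 and a ∈ I: r·a ∈ I? Yes

Yes, I is an ideal of ℤ_24


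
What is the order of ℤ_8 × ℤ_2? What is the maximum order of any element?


|ℤ_8 × ℤ_2| = 8 × 2 = 16
Max element order = lcm(8,2) = 8
Cyclic? No (gcd=2)

|ℤ_8×ℤ_2| = 16, max element order = 8


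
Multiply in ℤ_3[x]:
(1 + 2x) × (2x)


Expand and collect like terms; reduce coefficients mod 3:
x^0: 1·0 = 0 ≡ 0 (mod 3)
x^1: 1·2 + 2·0 = 2 ≡ 2 (mod 3)
x^2: 2·2 = 4 ≡ 1 (mod 3)
Result: 2x + x^2

f · g = 2x + x^2


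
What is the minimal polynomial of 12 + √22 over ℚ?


Let α = 12 + √22. Then α - 12 = √22, so (α - 12)² = 22, giving α² - 24α + 122 = 0. Degree 2 and α ∉ ℚ, so this is the minimal polynomial.

Minimal polynomial: x² - 24x + 122


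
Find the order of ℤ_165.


ℤ_n has n elements.

|ℤ_165| = 165


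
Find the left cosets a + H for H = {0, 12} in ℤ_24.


H = {0, 12}, |H| = 2
Number of cosets = |G|/|H| = 24/2 = 12
0 + H = {0, 12}
1 + H = {1, 13}
2 + H = {2, 14}
3 + H = {3, 15}
4 + H = {4, 16}
5 + H = {5, 17}
6 + H = {6, 18}
7 + H = {7, 19}
8 + H = {8, 20}
9 + H = {9, 21}
10 + H = {10, 22}
11 + H = {11, 23}

Cosets: 0+H={0,12}; 1+H={1,13}; 2+H={2,14}; 3+H={3,15}; 4+H={4,16}; 5+H={5,17}; 6+H={6,18}; 7+H={7,19}; 8+H={8,20}; 9+H={9,21}; 10+H={10,22}; 11+H={11,23}


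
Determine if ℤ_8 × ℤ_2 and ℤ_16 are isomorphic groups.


Comparing ℤ_8 × ℤ_2 and ℤ_16:
gcd(8,2) = 2 ≠ 1. Max element order in ℤ_8×ℤ_2 is lcm(8,2) = 8 < 16, so it has no element of order 16

No, ℤ_8 × ℤ_2 ≇ ℤ_16


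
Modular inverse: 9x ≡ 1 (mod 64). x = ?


Use the extended Euclidean algorithm to write 1 = 9·s + 64·t; then s mod 64 is the inverse.
Euclidean algorithm:
  9 = 0·64 + 9
  64 = 7·9 + 1
  9 = 9·1 + 0
gcd(9,64) = 1
Back-substitution gives: 9·(-7) + 64·(1) = 1
So 9⁻¹ ≡ -7 ≡ 57 (mod 64)
Check: 9 × 57 = 513 ≡ 1 (mod 64) ✓

9⁻¹ ≡ 57 (mod 64)


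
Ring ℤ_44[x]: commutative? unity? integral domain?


ℤ_44 has zero divisors (2·22 ≡ 0), and these lift to constant zero divisors in ℤ_44[x]; so not an integral domain
Commutative: Yes
Integral domain: No
Has unity: Yes

ℤ_44[x]: Commutative=Yes, Unity=Yes


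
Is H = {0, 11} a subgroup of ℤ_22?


Subgroup test for H = {0, 11} in (ℤ_22, +):
(1) 0 ∈ H? Yes
(2) Closure: for all a,b ∈ H, (a+b) mod 22 ∈ H? Yes
(3) Inverses: for all a ∈ H, -a mod 22 ∈ H? Yes

Yes, H is a subgroup of ℤ_22


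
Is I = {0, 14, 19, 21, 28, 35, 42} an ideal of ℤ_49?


Check ideal conditions for I = {0, 14, 19, 21, 28, 35, 42} in ℤ_49:
(1) I is an additive subgroup? No
(2) For r ∈ ℤ_49 and a ∈ I: r·a ∈ I? No  [counterexample: r=2, a=19, r·a mod 49 = 38 ∉ I]

No, I is not an ideal of ℤ_49


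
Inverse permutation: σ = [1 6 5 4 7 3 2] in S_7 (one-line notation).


To find σ⁻¹, swap domain and range:
σ(1) = 1 → σ⁻¹(1) = 1
σ(2) = 6 → σ⁻¹(6) = 2
σ(3) = 5 → σ⁻¹(5) = 3
σ(4) = 4 → σ⁻¹(4) = 4
σ(5) = 7 → σ⁻¹(7) = 5
σ(6) = 3 → σ⁻¹(3) = 6
σ(7) = 2 → σ⁻¹(2) = 7

σ⁻¹ = [1 7 6 4 3 2 5]


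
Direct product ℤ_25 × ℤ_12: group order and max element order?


|ℤ_25 × ℤ_12| = 25 × 12 = 300
Max element order = lcm(25,12) = 300
Cyclic? Yes (gcd=1)

|ℤ_25×ℤ_12| = 300, max element order = 300


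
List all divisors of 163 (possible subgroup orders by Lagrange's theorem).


Lagrange's theorem: |H| divides |G|
|G| = 163
Divisors of 163: 1, 163

Possible subgroup orders: {1, 163}


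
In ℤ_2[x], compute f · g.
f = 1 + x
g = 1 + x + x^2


Expand and collect like terms; reduce coefficients mod 2:
x^0: 1·1 = 1 ≡ 1 (mod 2)
x^1: 1·1 + 1·1 = 2 ≡ 0 (mod 2)
x^2: 1·1 + 1·1 = 2 ≡ 0 (mod 2)
x^3: 1·1 = 1 ≡ 1 (mod 2)
Result: 1 + x^3

f · g = 1 + x^3


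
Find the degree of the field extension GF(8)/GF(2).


GF(8) = GF(2^3), so the extension degree is 3

[GF(8)/GF(2)] = 3


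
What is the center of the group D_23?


Z(G) = {g ∈ G | gx = xg for all x ∈ G}
For odd n, Z(D_n) = {e}: no nontrivial rotation commutes with all reflections

Z(D_23) = {e}


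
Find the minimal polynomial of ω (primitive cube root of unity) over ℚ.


ω satisfies x² + x + 1 = 0 (the cyclotomic polynomial Φ₃)

Minimal polynomial: x² + x + 1


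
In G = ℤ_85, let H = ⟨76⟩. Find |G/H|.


|⟨76⟩| = n / gcd(76, 85) = 85 / 1 = 85
H is normal (ℤ_85 is abelian).
|G/H| = |G| / |H| = 85 / 85 = 1

|G/H| = 1


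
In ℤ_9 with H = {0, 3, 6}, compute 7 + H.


7 + H = {7 + h (mod 9) : h ∈ H}
7+0=7, 7+3=1, 7+6=4
7 + H = {1, 4, 7} = 1 + H

7 + H = {1, 4, 7}


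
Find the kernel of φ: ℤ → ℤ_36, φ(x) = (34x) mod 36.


Kernel = preimage of identity
ker(φ) = {x ∈ ℤ : 34x ≡ 0 (mod 36)}. gcd(34,36) = 2, so 34x ≡ 0 (mod 36) ⟺ x ≡ 0 (mod 36/2 = 18). Hence ker(φ) = 18ℤ

ker(φ) = 18ℤ


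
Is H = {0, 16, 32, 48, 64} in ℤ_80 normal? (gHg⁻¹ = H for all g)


H = {0, 16, 32, 48, 64} in ℤ_80
ℤ_80 is abelian; every subgroup of an abelian group is normal

Yes, normal subgroup


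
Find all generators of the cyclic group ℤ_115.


g generates ℤ_n iff gcd(g,n) = 1
Prime factors of 115: 5, 23
Generators are g ∈ {1,...,114} not divisible by any of these primes.
Generators: {1, 2, 3, 4, 6, 7, 8, 9, 11, 12, 13, 14, 16, 17, 18, 19, 21, 22, 24, 26, 27, 28, 29, 31, 32, 33, 34, 36, 37, 38, 39, 41, 42, 43, 44, 47, 48, 49, 51, 52, 53, 54, 56, 57, 58, 59, 61, 62, 63, 64, 66, 67, 68, 71, 72, 73, 74, 76, 77, 78, 79, 81, 82, 83, 84, 86, 87, 88, 89, 91, 93, 94, 96, 97, 98, 99, 101, 102, 103, 104, 106, 107, 108, 109, 111, 112, 113, 114}
Number of generators = φ(115) = 88

Generators of ℤ_115 = {1, 2, 3, 4, 6, 7, 8, 9, 11, 12, 13, 14, 16, 17, 18, 19, 21, 22, 24, 26, 27, 28, 29, 31, 32, 33, 34, 36, 37, 38, 39, 41, 42, 43, 44, 47, 48, 49, 51, 52, 53, 54, 56, 57, 58, 59, 61, 62, 63, 64, 66, 67, 68, 71, 72, 73, 74, 76, 77, 78, 79, 81, 82, 83, 84, 86, 87, 88, 89, 91, 93, 94, 96, 97, 98, 99, 101, 102, 103, 104, 106, 107, 108, 109, 111, 112, 113, 114}


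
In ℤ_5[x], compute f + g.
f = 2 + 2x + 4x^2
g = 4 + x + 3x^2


Add coefficients mod 5:
x^0: 2 + 4 = 1 (mod 5)
x^1: 2 + 1 = 3 (mod 5)
x^2: 4 + 3 = 2 (mod 5)
Result: 1 + 3x + 2x^2

f + g = 1 + 3x + 2x^2


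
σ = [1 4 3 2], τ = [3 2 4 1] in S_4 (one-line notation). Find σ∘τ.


σ∘τ: apply τ first, then σ
1 →τ 3 →σ 3
2 →τ 2 →σ 4
3 →τ 4 →σ 2
4 →τ 1 →σ 1

σ∘τ = [3 4 2 1]


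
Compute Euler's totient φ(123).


Factor n: 123 = 3 × 41
φ(n) = n · ∏(1 - 1/p) over distinct primes p | n
φ(123) = 123 · (1 - 1/3) · (1 - 1/41) = 80

φ(123) = 80


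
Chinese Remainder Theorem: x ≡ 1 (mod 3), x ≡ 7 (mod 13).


m₁ = 3, m₂ = 13, gcd = 1, so CRT applies. M = m₁·m₂ = 39
Let M₁ = M/m₁ = 13, M₂ = M/m₂ = 3
Find y₁ ≡ M₁⁻¹ (mod m₁): 13⁻¹ ≡ 1 (mod 3)
Find y₂ ≡ M₂⁻¹ (mod m₂): 3⁻¹ ≡ 9 (mod 13)
x = a₁·M₁·y₁ + a₂·M₂·y₂ = 1·13·1 + 7·3·9 = 202
Reduce mod 39: x ≡ 7
Check: 7 mod 3 = 1 ✓, 7 mod 13 = 7 ✓

x ≡ 7 (mod 39)


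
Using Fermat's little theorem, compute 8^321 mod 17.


Fermat's little theorem: if p is prime and gcd(a,p)=1, then a^(p-1) ≡ 1 (mod p)
p = 17 is prime, gcd(8,17) = 1
Reduce exponent: 321 mod 16 = 1
So 8^321 ≡ 8^1 (mod 17)
8^1 mod 17 = 8

8^321 ≡ 8 (mod 17)


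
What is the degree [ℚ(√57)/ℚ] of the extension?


√57 has minimal polynomial x² - 57 (irreducible over ℚ since 57 is squarefree)

[ℚ(√57)/ℚ] = 2


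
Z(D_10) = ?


Z(G) = {g ∈ G | gx = xg for all x ∈ G}
For even n, Z(D_n) = {e, r^(n/2)}: the 180° rotation r^5 commutes with every reflection and rotation

Z(D_10) = {e, r^5}


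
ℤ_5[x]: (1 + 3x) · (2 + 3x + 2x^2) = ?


Expand and collect like terms; reduce coefficients mod 5:
x^0: 1·2 = 2 ≡ 2 (mod 5)
x^1: 1·3 + 3·2 = 9 ≡ 4 (mod 5)
x^2: 1·2 + 3·3 = 11 ≡ 1 (mod 5)
x^3: 3·2 = 6 ≡ 1 (mod 5)
Result: 2 + 4x + x^2 + x^3

f · g = 2 + 4x + x^2 + x^3


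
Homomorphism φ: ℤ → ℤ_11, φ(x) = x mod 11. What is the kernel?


Kernel = preimage of identity
ker(φ) = {x ∈ ℤ : x ≡ 0 (mod 11)} = 11ℤ = {0, ±11, ±22, ...}

ker(φ) = 11ℤ


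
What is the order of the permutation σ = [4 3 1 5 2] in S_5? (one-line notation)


Cycle decomposition: (1 4 5 2 3)
Cycle lengths: 5
Order = lcm(5) = 5

ord(σ) = 5


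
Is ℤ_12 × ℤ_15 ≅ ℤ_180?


Comparing ℤ_12 × ℤ_15 and ℤ_180:
gcd(12,15) = 3 ≠ 1. Max element order in ℤ_12×ℤ_15 is lcm(12,15) = 60 < 180, so it has no element of order 180

No, ℤ_12 × ℤ_15 ≇ ℤ_180


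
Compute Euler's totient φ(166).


Factor n: 166 = 2 × 83
φ(n) = n · ∏(1 - 1/p) over distinct primes p | n
φ(166) = 166 · (1 - 1/2) · (1 - 1/83) = 82

φ(166) = 82


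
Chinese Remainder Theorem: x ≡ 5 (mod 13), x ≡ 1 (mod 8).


m₁ = 13, m₂ = 8, gcd = 1, so CRT applies. M = m₁·m₂ = 104
Let M₁ = M/m₁ = 8, M₂ = M/m₂ = 13
Find y₁ ≡ M₁⁻¹ (mod m₁): 8⁻¹ ≡ 5 (mod 13)
Find y₂ ≡ M₂⁻¹ (mod m₂): 13⁻¹ ≡ 5 (mod 8)
x = a₁·M₁·y₁ + a₂·M₂·y₂ = 5·8·5 + 1·13·5 = 265
Reduce mod 104: x ≡ 57
Check: 57 mod 13 = 5 ✓, 57 mod 8 = 1 ✓

x ≡ 57 (mod 104)


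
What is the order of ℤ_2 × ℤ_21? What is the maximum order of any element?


|ℤ_2 × ℤ_21| = 2 × 21 = 42
Max element order = lcm(2,21) = 42
Cyclic? Yes (gcd=1)

|ℤ_2×ℤ_21| = 42, max element order = 42


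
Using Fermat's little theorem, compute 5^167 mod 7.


Fermat's little theorem: if p is prime and gcd(a,p)=1, then a^(p-1) ≡ 1 (mod p)
p = 7 is prime, gcd(5,7) = 1
Reduce exponent: 167 mod 6 = 5
So 5^167 ≡ 5^5 (mod 7)
5^5 mod 7 = 3

5^167 ≡ 3 (mod 7)


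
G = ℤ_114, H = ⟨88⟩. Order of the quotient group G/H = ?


|⟨88⟩| = n / gcd(88, 114) = 114 / 2 = 57
H is normal (ℤ_114 is abelian).
|G/H| = |G| / |H| = 114 / 57 = 2

|G/H| = 2


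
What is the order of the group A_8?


|A_n| = n!/2 (even permutations)
|A_8| = 8!/2 = 40320/2 = 20160

|A_8| = 20160


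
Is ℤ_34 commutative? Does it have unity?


ℤ_34 is a commutative ring with unity 1; 34 = 2×17 is composite, so 2·17 ≡ 0 gives zero divisors (not an integral domain)
Commutative: Yes
Integral domain: No
Has unity: Yes

ℤ_34: Commutative=Yes, Unity=Yes


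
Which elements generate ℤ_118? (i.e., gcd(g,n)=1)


g generates ℤ_n iff gcd(g,n) = 1
Prime factors of 118: 2, 59
Generators are g ∈ {1,...,117} not divisible by any of these primes.
Generators: {1, 3, 5, 7, 9, 11, 13, 15, 17, 19, 21, 23, 25, 27, 29, 31, 33, 35, 37, 39, 41, 43, 45, 47, 49, 51, 53, 55, 57, 61, 63, 65, 67, 69, 71, 73, 75, 77, 79, 81, 83, 85, 87, 89, 91, 93, 95, 97, 99, 101, 103, 105, 107, 109, 111, 113, 115, 117}
Number of generators = φ(118) = 58

Generators of ℤ_118 = {1, 3, 5, 7, 9, 11, 13, 15, 17, 19, 21, 23, 25, 27, 29, 31, 33, 35, 37, 39, 41, 43, 45, 47, 49, 51, 53, 55, 57, 61, 63, 65, 67, 69, 71, 73, 75, 77, 79, 81, 83, 85, 87, 89, 91, 93, 95, 97, 99, 101, 103, 105, 107, 109, 111, 113, 115, 117}


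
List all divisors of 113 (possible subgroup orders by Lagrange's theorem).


Lagrange's theorem: |H| divides |G|
|G| = 113
Divisors of 113: 1, 113

Possible subgroup orders: {1, 113}


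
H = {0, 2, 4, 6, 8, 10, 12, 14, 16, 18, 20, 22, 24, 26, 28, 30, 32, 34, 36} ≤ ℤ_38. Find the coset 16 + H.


16 + H = {16 + h (mod 38) : h ∈ H}
16+0=16, 16+2=18, 16+4=20, 16+6=22, 16+8=24, 16+10=26, 16+12=28, 16+14=30, 16+16=32, 16+18=34, 16+20=36, 16+22=0, 16+24=2, 16+26=4, 16+28=6, 16+30=8, 16+32=10, 16+34=12, 16+36=14
16 + H = {0, 2, 4, 6, 8, 10, 12, 14, 16, 18, 20, 22, 24, 26, 28, 30, 32, 34, 36} = 0 + H

16 + H = {0, 2, 4, 6, 8, 10, 12, 14, 16, 18, 20, 22, 24, 26, 28, 30, 32, 34, 36}


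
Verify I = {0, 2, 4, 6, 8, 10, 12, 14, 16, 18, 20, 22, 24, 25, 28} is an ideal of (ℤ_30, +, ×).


Check ideal conditions for I = {0, 2, 4, 6, 8, 10, 12, 14, 16, 18, 20, 22, 24, 25, 28} in ℤ_30:
(1) I is an additive subgroup? No
(2) For r ∈ ℤ_30 and a ∈ I: r·a ∈ I? No  [counterexample: r=2, a=28, r·a mod 30 = 26 ∉ I]

No, I is not an ideal of ℤ_30


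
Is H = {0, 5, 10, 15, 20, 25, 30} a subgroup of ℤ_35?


Subgroup test for H = {0, 5, 10, 15, 20, 25, 30} in (ℤ_35, +):
(1) 0 ∈ H? Yes
(2) Closure: for all a,b ∈ H, (a+b) mod 35 ∈ H? Yes
(3) Inverses: for all a ∈ H, -a mod 35 ∈ H? Yes

Yes, H is a subgroup of ℤ_35


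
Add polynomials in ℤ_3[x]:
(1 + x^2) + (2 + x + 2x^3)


Add coefficients mod 3:
x^0: 1 + 2 = 0 (mod 3)
x^1: 0 + 1 = 1 (mod 3)
x^2: 1 + 0 = 1 (mod 3)
x^3: 0 + 2 = 2 (mod 3)
Result: x + x^2 + 2x^3

f + g = x + x^2 + 2x^3


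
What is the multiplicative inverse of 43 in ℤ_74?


Use the extended Euclidean algorithm to write 1 = 43·s + 74·t; then s mod 74 is the inverse.
Euclidean algorithm:
  43 = 0·74 + 43
  74 = 1·43 + 31
  43 = 1·31 + 12
  31 = 2·12 + 7
  12 = 1·7 + 5
  7 = 1·5 + 2
  5 = 2·2 + 1
  2 = 2·1 + 0
gcd(43,74) = 1
Back-substitution gives: 43·(31) + 74·(-18) = 1
So 43⁻¹ ≡ 31 ≡ 31 (mod 74)
Check: 43 × 31 = 1333 ≡ 1 (mod 74) ✓

43⁻¹ ≡ 31 (mod 74)


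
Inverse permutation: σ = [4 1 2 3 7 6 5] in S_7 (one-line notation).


To find σ⁻¹, swap domain and range:
σ(1) = 4 → σ⁻¹(4) = 1
σ(2) = 1 → σ⁻¹(1) = 2
σ(3) = 2 → σ⁻¹(2) = 3
σ(4) = 3 → σ⁻¹(3) = 4
σ(5) = 7 → σ⁻¹(7) = 5
σ(6) = 6 → σ⁻¹(6) = 6
σ(7) = 5 → σ⁻¹(5) = 7

σ⁻¹ = [2 3 4 1 7 6 5]


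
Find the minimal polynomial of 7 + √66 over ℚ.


Let α = 7 + √66. Then α - 7 = √66, so (α - 7)² = 66, giving α² - 14α - 17 = 0. Degree 2 and α ∉ ℚ, so this is the minimal polynomial.

Minimal polynomial: x² - 14x - 17


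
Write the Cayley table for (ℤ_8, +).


Elements: {0, 1, 2, 3, 4, 5, 6, 7}
Operation: addition mod 8
Entry (a, b) = (a + b) mod 8

Cayley table:
  | 0 | 1 | 2 | 3 | 4 | 5 | 6 | 7
0 | 0 | 1 | 2 | 3 | 4 | 5 | 6 | 7
1 | 1 | 2 | 3 | 4 | 5 | 6 | 7 | 0
2 | 2 | 3 | 4 | 5 | 6 | 7 | 0 | 1
3 | 3 | 4 | 5 | 6 | 7 | 0 | 1 | 2
4 | 4 | 5 | 6 | 7 | 0 | 1 | 2 | 3
5 | 5 | 6 | 7 | 0 | 1 | 2 | 3 | 4
6 | 6 | 7 | 0 | 1 | 2 | 3 | 4 | 5
7 | 7 | 0 | 1 | 2 | 3 | 4 | 5 | 6


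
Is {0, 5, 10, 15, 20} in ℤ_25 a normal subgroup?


H = {0, 5, 10, 15, 20} in ℤ_25
ℤ_25 is abelian; every subgroup of an abelian group is normal

Yes, normal subgroup


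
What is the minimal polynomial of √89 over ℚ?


√89 satisfies x² - 89 = 0, irreducible over ℚ since 89 is squarefree

Minimal polynomial: x² - 89


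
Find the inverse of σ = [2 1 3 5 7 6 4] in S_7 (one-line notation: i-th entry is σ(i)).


To find σ⁻¹, swap domain and range:
σ(1) = 2 → σ⁻¹(2) = 1
σ(2) = 1 → σ⁻¹(1) = 2
σ(3) = 3 → σ⁻¹(3) = 3
σ(4) = 5 → σ⁻¹(5) = 4
σ(5) = 7 → σ⁻¹(7) = 5
σ(6) = 6 → σ⁻¹(6) = 6
σ(7) = 4 → σ⁻¹(4) = 7

σ⁻¹ = [2 1 3 7 4 6 5]


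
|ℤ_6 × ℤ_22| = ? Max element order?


|ℤ_6 × ℤ_22| = 6 × 22 = 132
Max element order = lcm(6,22) = 66
Cyclic? No (gcd=2)

|ℤ_6×ℤ_22| = 132, max element order = 66


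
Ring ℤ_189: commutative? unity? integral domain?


ℤ_189 is a commutative ring with unity 1; 189 = 3×63 is composite, so 3·63 ≡ 0 gives zero divisors (not an integral domain)
Commutative: Yes
Integral domain: No
Has unity: Yes

ℤ_189: Commutative=Yes, Unity=Yes


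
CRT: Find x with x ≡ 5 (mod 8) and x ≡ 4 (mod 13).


m₁ = 8, m₂ = 13, gcd = 1, so CRT applies. M = m₁·m₂ = 104
Let M₁ = M/m₁ = 13, M₂ = M/m₂ = 8
Find y₁ ≡ M₁⁻¹ (mod m₁): 13⁻¹ ≡ 5 (mod 8)
Find y₂ ≡ M₂⁻¹ (mod m₂): 8⁻¹ ≡ 5 (mod 13)
x = a₁·M₁·y₁ + a₂·M₂·y₂ = 5·13·5 + 4·8·5 = 485
Reduce mod 104: x ≡ 69
Check: 69 mod 8 = 5 ✓, 69 mod 13 = 4 ✓

x ≡ 69 (mod 104)


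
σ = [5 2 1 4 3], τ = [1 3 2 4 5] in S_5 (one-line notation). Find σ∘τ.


σ∘τ: apply τ first, then σ
1 →τ 1 →σ 5
2 →τ 3 →σ 1
3 →τ 2 →σ 2
4 →τ 4 →σ 4
5 →τ 5 →σ 3

σ∘τ = [5 1 2 4 3]


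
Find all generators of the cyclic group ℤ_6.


g generates ℤ_n iff gcd(g,n) = 1
Checking each g ∈ {1,...,5}:
gcd(1,6) = 1
gcd(2,6) = 2
gcd(3,6) = 3
gcd(4,6) = 2
gcd(5,6) = 1
Generators: {1, 5}
Number of generators = φ(6) = 2

Generators of ℤ_6 = {1, 5}


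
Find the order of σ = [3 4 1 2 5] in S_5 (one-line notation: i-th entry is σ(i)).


Cycle decomposition: (1 3) (2 4)
Cycle lengths: 2, 2
Order = lcm(2, 2) = 2

ord(σ) = 2


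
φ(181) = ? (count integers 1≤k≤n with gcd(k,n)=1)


Factor n: 181 = 181
φ(n) = n · ∏(1 - 1/p) over distinct primes p | n
φ(181) = 181 · (1 - 1/181) = 180

φ(181) = 180


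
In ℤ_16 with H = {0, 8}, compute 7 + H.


7 + H = {7 + h (mod 16) : h ∈ H}
7+0=7, 7+8=15

7 + H = {7, 15}


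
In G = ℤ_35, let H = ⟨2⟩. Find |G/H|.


|⟨2⟩| = n / gcd(2, 35) = 35 / 1 = 35
H is normal (ℤ_35 is abelian).
|G/H| = |G| / |H| = 35 / 35 = 1

|G/H| = 1


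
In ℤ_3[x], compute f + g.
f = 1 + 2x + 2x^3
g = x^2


Add coefficients mod 3:
x^0: 1 + 0 = 1 (mod 3)
x^1: 2 + 0 = 2 (mod 3)
x^2: 0 + 1 = 1 (mod 3)
x^3: 2 + 0 = 2 (mod 3)
Result: 1 + 2x + x^2 + 2x^3

f + g = 1 + 2x + x^2 + 2x^3


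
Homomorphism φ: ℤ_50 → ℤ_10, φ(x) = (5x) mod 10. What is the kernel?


Kernel = preimage of identity
ker(φ) = {x ∈ ℤ_50 : 5x ≡ 0 (mod 10)}. Since 10 | 50, φ is well-defined. The kernel is the cyclic subgroup ⟨2⟩ of ℤ_50 (order 25), i.e. {0, 2, 4, 6, 8, 10, 12, 14, 16, 18, 20, 22, 24, 26, 28, 30, 32, 34, 36, 38, 40, 42, 44, 46, 48}

ker(φ) = {0, 2, 4, 6, 8, 10, 12, 14, 16, 18, 20, 22, 24, 26, 28, 30, 32, 34, 36, 38, 40, 42, 44, 46, 48}


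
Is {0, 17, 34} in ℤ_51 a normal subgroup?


H = {0, 17, 34} in ℤ_51
ℤ_51 is abelian; every subgroup of an abelian group is normal

Yes, normal subgroup


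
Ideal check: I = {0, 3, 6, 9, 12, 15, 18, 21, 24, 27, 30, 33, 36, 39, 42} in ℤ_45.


Check ideal conditions for I = {0, 3, 6, 9, 12, 15, 18, 21, 24, 27, 30, 33, 36, 39, 42} in ℤ_45:
(1) I is an additive subgroup? Yes
(2) For r ∈ ℤ_45 and a ∈ I: r·a ∈ I? Yes

Yes, I is an ideal of ℤ_45


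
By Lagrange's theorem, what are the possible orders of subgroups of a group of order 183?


Lagrange's theorem: |H| divides |G|
|G| = 183
Divisors of 183: 1, 3, 61, 183

Possible subgroup orders: {1, 3, 61, 183}


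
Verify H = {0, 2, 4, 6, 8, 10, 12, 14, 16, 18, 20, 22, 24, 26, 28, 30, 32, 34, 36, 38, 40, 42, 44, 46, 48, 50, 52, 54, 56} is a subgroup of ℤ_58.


Subgroup test for H = {0, 2, 4, 6, 8, 10, 12, 14, 16, 18, 20, 22, 24, 26, 28, 30, 32, 34, 36, 38, 40, 42, 44, 46, 48, 50, 52, 54, 56} in (ℤ_58, +):
(1) 0 ∈ H? Yes
(2) Closure: for all a,b ∈ H, (a+b) mod 58 ∈ H? Yes
(3) Inverses: for all a ∈ H, -a mod 58 ∈ H? Yes

Yes, H is a subgroup of ℤ_58


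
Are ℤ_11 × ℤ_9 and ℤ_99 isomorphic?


Comparing ℤ_11 × ℤ_9 and ℤ_99:
gcd(11,9) = 1, so ℤ_11 × ℤ_9 ≅ ℤ_99 (CRT)

Yes, ℤ_11 × ℤ_9 ≅ ℤ_99


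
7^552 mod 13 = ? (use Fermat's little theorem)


Fermat's little theorem: if p is prime and gcd(a,p)=1, then a^(p-1) ≡ 1 (mod p)
p = 13 is prime, gcd(7,13) = 1
Reduce exponent: 552 mod 12 = 0
So 7^552 ≡ 7^0 (mod 13)
7^0 = 1

7^552 ≡ 1 (mod 13)
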